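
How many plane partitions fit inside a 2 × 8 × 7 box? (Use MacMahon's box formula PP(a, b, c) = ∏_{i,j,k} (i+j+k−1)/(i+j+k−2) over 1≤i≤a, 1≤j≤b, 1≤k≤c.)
PP(2, 8, 7) = 9202050

Evaluate the triple product over i = 1..2, j = 1..8, k = 1..7. The factors are (2/1) · (3/2) · (4/3) · (5/4) · (6/5) · (7/6) · (8/7) · (3/2) · … (112 factors total). The numerators and denominators telescope so the product is an integer; carrying out the multiplication exactly gives PP(2, 8, 7) = 9202050.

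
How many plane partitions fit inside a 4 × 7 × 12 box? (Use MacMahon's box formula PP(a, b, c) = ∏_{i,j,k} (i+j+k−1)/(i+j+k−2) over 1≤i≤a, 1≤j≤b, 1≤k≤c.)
PP(4, 7, 12) = 2241344526426720

Evaluate the triple product over i = 1..4, j = 1..7, k = 1..12. The factors are (2/1) · (3/2) · (4/3) · (5/4) · (6/5) · (7/6) · (8/7) · (9/8) · … (336 factors total). The numerators and denominators telescope so the product is an integer; carrying out the multiplication exactly gives PP(4, 7, 12) = 2241344526426720.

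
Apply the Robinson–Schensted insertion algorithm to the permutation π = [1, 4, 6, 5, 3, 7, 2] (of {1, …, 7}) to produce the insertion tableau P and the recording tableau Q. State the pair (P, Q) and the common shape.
P = [1, 2, 5, 7] / [3] / [4] / [6];  Q = [1, 2, 3, 6] / [4] / [5] / [7];  common shape = (4, 1, 1, 1)

Row-insert the values π_1, π_2, … into P one at a time, bumping the leftmost entry strictly greater than the inserted value down to the next row. The recording tableau Q records, in position (i, j), the step at which that cell was added to P.
  Insert 1 (step 1): P = [1];  Q = [1]
  Insert 4 (step 2): P = [1, 4];  Q = [1, 2]
  Insert 6 (step 3): P = [1, 4, 6];  Q = [1, 2, 3]
  Insert 5 (step 4): P = [1, 4, 5] / [6];  Q = [1, 2, 3] / [4]
  Insert 3 (step 5): P = [1, 3, 5] / [4] / [6];  Q = [1, 2, 3] / [4] / [5]
  Insert 7 (step 6): P = [1, 3, 5, 7] / [4] / [6];  Q = [1, 2, 3, 6] / [4] / [5]
  Insert 2 (step 7): P = [1, 2, 5, 7] / [3] / [4] / [6];  Q = [1, 2, 3, 6] / [4] / [5] / [7]
Final shape: (4, 1, 1, 1).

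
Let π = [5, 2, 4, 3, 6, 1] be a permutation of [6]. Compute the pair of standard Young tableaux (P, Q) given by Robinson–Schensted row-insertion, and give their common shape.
P = [1, 3, 6] / [2] / [4] / [5];  Q = [1, 3, 5] / [2] / [4] / [6];  common shape = (3, 1, 1, 1)

Row-insert the values π_1, π_2, … into P one at a time, bumping the leftmost entry strictly greater than the inserted value down to the next row. The recording tableau Q records, in position (i, j), the step at which that cell was added to P.
  Insert 5 (step 1): P = [5];  Q = [1]
  Insert 2 (step 2): P = [2] / [5];  Q = [1] / [2]
  Insert 4 (step 3): P = [2, 4] / [5];  Q = [1, 3] / [2]
  Insert 3 (step 4): P = [2, 3] / [4] / [5];  Q = [1, 3] / [2] / [4]
  Insert 6 (step 5): P = [2, 3, 6] / [4] / [5];  Q = [1, 3, 5] / [2] / [4]
  Insert 1 (step 6): P = [1, 3, 6] / [2] / [4] / [5];  Q = [1, 3, 5] / [2] / [4] / [6]
Final shape: (3, 1, 1, 1).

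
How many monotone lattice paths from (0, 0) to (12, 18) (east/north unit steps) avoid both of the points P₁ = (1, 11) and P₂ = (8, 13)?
Number of paths = 60526029

Inclusion–exclusion. Total paths: C(30, 12) = 86493225. Through P₁: C(12, 1)·C(18, 11) = 381888. Through P₂: C(21, 8)·C(9, 4) = 25639740. Since P₁ is strictly southwest of P₂, a monotone path through both must visit P₁ then P₂; paths through both = C(12, 1)·C(9, 7)·C(9, 4) = 54432. Avoid both = 86493225 − 381888 − 25639740 + 54432 = 60526029.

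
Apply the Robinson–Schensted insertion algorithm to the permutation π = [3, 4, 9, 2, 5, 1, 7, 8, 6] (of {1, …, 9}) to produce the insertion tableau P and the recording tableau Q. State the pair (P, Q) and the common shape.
P = [1, 4, 5, 6, 8] / [2, 7] / [3, 9];  Q = [1, 2, 3, 7, 8] / [4, 5] / [6, 9];  common shape = (5, 2, 2)

Row-insert the values π_1, π_2, … into P one at a time, bumping the leftmost entry strictly greater than the inserted value down to the next row. The recording tableau Q records, in position (i, j), the step at which that cell was added to P.
  Insert 3 (step 1): P = [3];  Q = [1]
  Insert 4 (step 2): P = [3, 4];  Q = [1, 2]
  Insert 9 (step 3): P = [3, 4, 9];  Q = [1, 2, 3]
  Insert 2 (step 4): P = [2, 4, 9] / [3];  Q = [1, 2, 3] / [4]
  Insert 5 (step 5): P = [2, 4, 5] / [3, 9];  Q = [1, 2, 3] / [4, 5]
  Insert 1 (step 6): P = [1, 4, 5] / [2, 9] / [3];  Q = [1, 2, 3] / [4, 5] / [6]
  Insert 7 (step 7): P = [1, 4, 5, 7] / [2, 9] / [3];  Q = [1, 2, 3, 7] / [4, 5] / [6]
  Insert 8 (step 8): P = [1, 4, 5, 7, 8] / [2, 9] / [3];  Q = [1, 2, 3, 7, 8] / [4, 5] / [6]
  Insert 6 (step 9): P = [1, 4, 5, 6, 8] / [2, 7] / [3, 9];  Q = [1, 2, 3, 7, 8] / [4, 5] / [6, 9]
Final shape: (5, 2, 2).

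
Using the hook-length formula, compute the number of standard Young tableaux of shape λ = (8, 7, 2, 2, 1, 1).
# SYT of shape (8, 7, 2, 2, 1, 1) = 184606128

Hook-length formula: f^λ = n! / Π hook(c), product over all cells c of the Young diagram. For λ = (8, 7, 2, 2, 1, 1), n = 21 boxes. Hook lengths by row (left-to-right, top-to-bottom): [13, 10, 7, 6, 5, 4, 3, 1]; [11, 8, 5, 4, 3, 2, 1]; [5, 2]; [4, 1]; [2]; [1]. Product of hooks = 276756480000. So f^λ = 21! / 276756480000 = 51090942171709440000 / 276756480000 = 184606128.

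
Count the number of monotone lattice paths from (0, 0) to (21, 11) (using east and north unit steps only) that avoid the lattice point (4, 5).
Number of paths = 116305158

Total paths from (0, 0) to (21, 11): C(32, 21) = 129024480. Paths through (4, 5): (paths (0, 0) → (4, 5)) × (paths (4, 5) → (21, 11)) = C(9, 4) · C(23, 17) = 126 · 100947 = 12719322. Avoidance count = 129024480 − 12719322 = 116305158.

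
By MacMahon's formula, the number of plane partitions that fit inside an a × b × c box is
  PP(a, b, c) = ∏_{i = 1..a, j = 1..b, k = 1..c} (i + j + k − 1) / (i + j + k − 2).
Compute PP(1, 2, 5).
PP(1, 2, 5) = 21

Evaluate the triple product over i = 1..1, j = 1..2, k = 1..5. The factors are (2/1) · (3/2) · (4/3) · (5/4) · (6/5) · (3/2) · (4/3) · (5/4) · … (10 factors total). The numerators and denominators telescope so the product is an integer; carrying out the multiplication exactly gives PP(1, 2, 5) = 21.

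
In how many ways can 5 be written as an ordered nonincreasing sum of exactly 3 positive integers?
p(5, 3 parts) = 2

Partitions of n into exactly k parts ↔ partitions of n − k into at most k parts (subtract 1 from each part). For n = 5, k = 3, the partitions are: 3+1+1, 2+2+1. Count = 2.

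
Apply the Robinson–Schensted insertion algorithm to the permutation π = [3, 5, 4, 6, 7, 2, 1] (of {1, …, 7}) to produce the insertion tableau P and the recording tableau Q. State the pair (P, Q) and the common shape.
P = [1, 4, 6, 7] / [2] / [3] / [5];  Q = [1, 2, 4, 5] / [3] / [6] / [7];  common shape = (4, 1, 1, 1)

Row-insert the values π_1, π_2, … into P one at a time, bumping the leftmost entry strictly greater than the inserted value down to the next row. The recording tableau Q records, in position (i, j), the step at which that cell was added to P.
  Insert 3 (step 1): P = [3];  Q = [1]
  Insert 5 (step 2): P = [3, 5];  Q = [1, 2]
  Insert 4 (step 3): P = [3, 4] / [5];  Q = [1, 2] / [3]
  Insert 6 (step 4): P = [3, 4, 6] / [5];  Q = [1, 2, 4] / [3]
  Insert 7 (step 5): P = [3, 4, 6, 7] / [5];  Q = [1, 2, 4, 5] / [3]
  Insert 2 (step 6): P = [2, 4, 6, 7] / [3] / [5];  Q = [1, 2, 4, 5] / [3] / [6]
  Insert 1 (step 7): P = [1, 4, 6, 7] / [2] / [3] / [5];  Q = [1, 2, 4, 5] / [3] / [6] / [7]
Final shape: (4, 1, 1, 1).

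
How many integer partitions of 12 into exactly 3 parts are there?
p(12, 3 parts) = 12

Partitions of n into exactly k parts ↔ partitions of n − k into at most k parts (subtract 1 from each part). For n = 12, k = 3, the partitions are: 10+1+1, 9+2+1, 8+3+1, 8+2+2, 7+4+1, 7+3+2, 6+5+1, 6+4+2, 6+3+3, 5+5+2, 5+4+3, 4+4+4. Count = 12.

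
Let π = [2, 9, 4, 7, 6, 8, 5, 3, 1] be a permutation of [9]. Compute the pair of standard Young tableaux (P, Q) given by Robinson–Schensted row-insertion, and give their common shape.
P = [1, 3, 5, 8] / [2] / [4] / [6] / [7] / [9];  Q = [1, 2, 4, 6] / [3] / [5] / [7] / [8] / [9];  common shape = (4, 1, 1, 1, 1, 1)

Row-insert the values π_1, π_2, … into P one at a time, bumping the leftmost entry strictly greater than the inserted value down to the next row. The recording tableau Q records, in position (i, j), the step at which that cell was added to P.
  Insert 2 (step 1): P = [2];  Q = [1]
  Insert 9 (step 2): P = [2, 9];  Q = [1, 2]
  Insert 4 (step 3): P = [2, 4] / [9];  Q = [1, 2] / [3]
  Insert 7 (step 4): P = [2, 4, 7] / [9];  Q = [1, 2, 4] / [3]
  Insert 6 (step 5): P = [2, 4, 6] / [7] / [9];  Q = [1, 2, 4] / [3] / [5]
  Insert 8 (step 6): P = [2, 4, 6, 8] / [7] / [9];  Q = [1, 2, 4, 6] / [3] / [5]
  Insert 5 (step 7): P = [2, 4, 5, 8] / [6] / [7] / [9];  Q = [1, 2, 4, 6] / [3] / [5] / [7]
  Insert 3 (step 8): P = [2, 3, 5, 8] / [4] / [6] / [7] / [9];  Q = [1, 2, 4, 6] / [3] / [5] / [7] / [8]
  Insert 1 (step 9): P = [1, 3, 5, 8] / [2] / [4] / [6] / [7] / [9];  Q = [1, 2, 4, 6] / [3] / [5] / [7] / [8] / [9]
Final shape: (4, 1, 1, 1, 1, 1).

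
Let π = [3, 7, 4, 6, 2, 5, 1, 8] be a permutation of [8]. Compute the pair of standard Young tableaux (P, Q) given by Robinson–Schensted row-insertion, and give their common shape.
P = [1, 4, 5, 8] / [2, 6] / [3] / [7];  Q = [1, 2, 4, 8] / [3, 6] / [5] / [7];  common shape = (4, 2, 1, 1)

Row-insert the values π_1, π_2, … into P one at a time, bumping the leftmost entry strictly greater than the inserted value down to the next row. The recording tableau Q records, in position (i, j), the step at which that cell was added to P.
  Insert 3 (step 1): P = [3];  Q = [1]
  Insert 7 (step 2): P = [3, 7];  Q = [1, 2]
  Insert 4 (step 3): P = [3, 4] / [7];  Q = [1, 2] / [3]
  Insert 6 (step 4): P = [3, 4, 6] / [7];  Q = [1, 2, 4] / [3]
  Insert 2 (step 5): P = [2, 4, 6] / [3] / [7];  Q = [1, 2, 4] / [3] / [5]
  Insert 5 (step 6): P = [2, 4, 5] / [3, 6] / [7];  Q = [1, 2, 4] / [3, 6] / [5]
  Insert 1 (step 7): P = [1, 4, 5] / [2, 6] / [3] / [7];  Q = [1, 2, 4] / [3, 6] / [5] / [7]
  Insert 8 (step 8): P = [1, 4, 5, 8] / [2, 6] / [3] / [7];  Q = [1, 2, 4, 8] / [3, 6] / [5] / [7]
Final shape: (4, 2, 1, 1).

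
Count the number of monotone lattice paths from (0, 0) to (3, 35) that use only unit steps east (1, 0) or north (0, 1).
Number of paths = 8436

A monotone lattice path from (0, 0) to (3, 35) consists of 3 east steps and 35 north steps in some order, so it is determined by which 3 of the 38 steps are east. The count is C(38, 3) = 8436.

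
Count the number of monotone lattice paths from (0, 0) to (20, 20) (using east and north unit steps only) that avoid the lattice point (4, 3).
Number of paths = 97008419970

Total paths from (0, 0) to (20, 20): C(40, 20) = 137846528820. Paths through (4, 3): (paths (0, 0) → (4, 3)) × (paths (4, 3) → (20, 20)) = C(7, 4) · C(33, 16) = 35 · 1166803110 = 40838108850. Avoidance count = 137846528820 − 40838108850 = 97008419970.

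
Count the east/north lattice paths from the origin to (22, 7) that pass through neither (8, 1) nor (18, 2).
Number of paths = 1200474

Inclusion–exclusion. Total paths: C(29, 22) = 1560780. Through P₁: C(9, 8)·C(20, 14) = 348840. Through P₂: C(20, 18)·C(9, 4) = 23940. Since P₁ is strictly southwest of P₂, a monotone path through both must visit P₁ then P₂; paths through both = C(9, 8)·C(11, 10)·C(9, 4) = 12474. Avoid both = 1560780 − 348840 − 23940 + 12474 = 1200474.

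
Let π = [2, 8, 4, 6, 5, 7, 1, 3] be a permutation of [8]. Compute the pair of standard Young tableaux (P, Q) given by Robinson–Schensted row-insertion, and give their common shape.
P = [1, 3, 5, 7] / [2, 4] / [6] / [8];  Q = [1, 2, 4, 6] / [3, 8] / [5] / [7];  common shape = (4, 2, 1, 1)

Row-insert the values π_1, π_2, … into P one at a time, bumping the leftmost entry strictly greater than the inserted value down to the next row. The recording tableau Q records, in position (i, j), the step at which that cell was added to P.
  Insert 2 (step 1): P = [2];  Q = [1]
  Insert 8 (step 2): P = [2, 8];  Q = [1, 2]
  Insert 4 (step 3): P = [2, 4] / [8];  Q = [1, 2] / [3]
  Insert 6 (step 4): P = [2, 4, 6] / [8];  Q = [1, 2, 4] / [3]
  Insert 5 (step 5): P = [2, 4, 5] / [6] / [8];  Q = [1, 2, 4] / [3] / [5]
  Insert 7 (step 6): P = [2, 4, 5, 7] / [6] / [8];  Q = [1, 2, 4, 6] / [3] / [5]
  Insert 1 (step 7): P = [1, 4, 5, 7] / [2] / [6] / [8];  Q = [1, 2, 4, 6] / [3] / [5] / [7]
  Insert 3 (step 8): P = [1, 3, 5, 7] / [2, 4] / [6] / [8];  Q = [1, 2, 4, 6] / [3, 8] / [5] / [7]
Final shape: (4, 2, 1, 1).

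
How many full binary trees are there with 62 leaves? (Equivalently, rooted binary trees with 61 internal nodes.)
C_61 = 6182127958584855650487080847216336

These full binary trees are counted by the Catalan number C_n = (1/(n + 1)) · C(2n, n). For n = 61: C_61 = (1/62) · C(122, 61) = 383291933432261050330199012527412832/62 = 6182127958584855650487080847216336.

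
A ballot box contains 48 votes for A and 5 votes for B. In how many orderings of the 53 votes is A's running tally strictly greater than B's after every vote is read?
Strict-lead orderings = 2328235

Total orderings of the 53 votes with 48 for A: C(53, 48) = 2869685. By the Bertrand ballot formula (Cycle Lemma / reflection principle), the number of orderings in which A is strictly ahead of B throughout is (p − q)/(p + q) · C(p + q, p) = (48 − 5)/(48 + 5) · 2869685 = 2328235.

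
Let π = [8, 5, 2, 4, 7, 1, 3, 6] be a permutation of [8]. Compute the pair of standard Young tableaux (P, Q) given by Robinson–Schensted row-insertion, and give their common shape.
P = [1, 3, 6] / [2, 4, 7] / [5] / [8];  Q = [1, 4, 5] / [2, 7, 8] / [3] / [6];  common shape = (3, 3, 1, 1)

Row-insert the values π_1, π_2, … into P one at a time, bumping the leftmost entry strictly greater than the inserted value down to the next row. The recording tableau Q records, in position (i, j), the step at which that cell was added to P.
  Insert 8 (step 1): P = [8];  Q = [1]
  Insert 5 (step 2): P = [5] / [8];  Q = [1] / [2]
  Insert 2 (step 3): P = [2] / [5] / [8];  Q = [1] / [2] / [3]
  Insert 4 (step 4): P = [2, 4] / [5] / [8];  Q = [1, 4] / [2] / [3]
  Insert 7 (step 5): P = [2, 4, 7] / [5] / [8];  Q = [1, 4, 5] / [2] / [3]
  Insert 1 (step 6): P = [1, 4, 7] / [2] / [5] / [8];  Q = [1, 4, 5] / [2] / [3] / [6]
  Insert 3 (step 7): P = [1, 3, 7] / [2, 4] / [5] / [8];  Q = [1, 4, 5] / [2, 7] / [3] / [6]
  Insert 6 (step 8): P = [1, 3, 6] / [2, 4, 7] / [5] / [8];  Q = [1, 4, 5] / [2, 7, 8] / [3] / [6]
Final shape: (3, 3, 1, 1).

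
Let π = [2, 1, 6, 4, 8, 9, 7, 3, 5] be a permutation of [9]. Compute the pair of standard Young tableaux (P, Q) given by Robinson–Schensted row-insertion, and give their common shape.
P = [1, 3, 5, 9] / [2, 4, 7] / [6, 8];  Q = [1, 3, 5, 6] / [2, 4, 7] / [8, 9];  common shape = (4, 3, 2)

Row-insert the values π_1, π_2, … into P one at a time, bumping the leftmost entry strictly greater than the inserted value down to the next row. The recording tableau Q records, in position (i, j), the step at which that cell was added to P.
  Insert 2 (step 1): P = [2];  Q = [1]
  Insert 1 (step 2): P = [1] / [2];  Q = [1] / [2]
  Insert 6 (step 3): P = [1, 6] / [2];  Q = [1, 3] / [2]
  Insert 4 (step 4): P = [1, 4] / [2, 6];  Q = [1, 3] / [2, 4]
  Insert 8 (step 5): P = [1, 4, 8] / [2, 6];  Q = [1, 3, 5] / [2, 4]
  Insert 9 (step 6): P = [1, 4, 8, 9] / [2, 6];  Q = [1, 3, 5, 6] / [2, 4]
  Insert 7 (step 7): P = [1, 4, 7, 9] / [2, 6, 8];  Q = [1, 3, 5, 6] / [2, 4, 7]
  Insert 3 (step 8): P = [1, 3, 7, 9] / [2, 4, 8] / [6];  Q = [1, 3, 5, 6] / [2, 4, 7] / [8]
  Insert 5 (step 9): P = [1, 3, 5, 9] / [2, 4, 7] / [6, 8];  Q = [1, 3, 5, 6] / [2, 4, 7] / [8, 9]
Final shape: (4, 3, 2).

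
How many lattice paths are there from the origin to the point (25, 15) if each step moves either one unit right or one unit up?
Number of paths = 40225345056

A monotone lattice path from (0, 0) to (25, 15) consists of 25 east steps and 15 north steps in some order, so it is determined by which 25 of the 40 steps are east. The count is C(40, 25) = 40225345056.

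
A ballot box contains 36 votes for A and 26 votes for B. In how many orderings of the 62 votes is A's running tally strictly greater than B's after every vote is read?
Strict-lead orderings = 33833779021731045

Total orderings of the 62 votes with 36 for A: C(62, 36) = 209769429934732479. By the Bertrand ballot formula (Cycle Lemma / reflection principle), the number of orderings in which A is strictly ahead of B throughout is (p − q)/(p + q) · C(p + q, p) = (36 − 26)/(36 + 26) · 209769429934732479 = 33833779021731045.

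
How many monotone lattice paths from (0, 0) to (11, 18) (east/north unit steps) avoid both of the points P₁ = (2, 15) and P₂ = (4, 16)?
Number of paths = 34407638

Inclusion–exclusion. Total paths: C(29, 11) = 34597290. Through P₁: C(17, 2)·C(12, 9) = 29920. Through P₂: C(20, 4)·C(9, 7) = 174420. Since P₁ is strictly southwest of P₂, a monotone path through both must visit P₁ then P₂; paths through both = C(17, 2)·C(3, 2)·C(9, 7) = 14688. Avoid both = 34597290 − 29920 − 174420 + 14688 = 34407638.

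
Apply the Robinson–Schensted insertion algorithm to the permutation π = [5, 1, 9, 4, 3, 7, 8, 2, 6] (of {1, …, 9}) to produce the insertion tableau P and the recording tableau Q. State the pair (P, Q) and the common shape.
P = [1, 2, 6, 8] / [3, 7] / [4, 9] / [5];  Q = [1, 3, 6, 7] / [2, 4] / [5, 9] / [8];  common shape = (4, 2, 2, 1)

Row-insert the values π_1, π_2, … into P one at a time, bumping the leftmost entry strictly greater than the inserted value down to the next row. The recording tableau Q records, in position (i, j), the step at which that cell was added to P.
  Insert 5 (step 1): P = [5];  Q = [1]
  Insert 1 (step 2): P = [1] / [5];  Q = [1] / [2]
  Insert 9 (step 3): P = [1, 9] / [5];  Q = [1, 3] / [2]
  Insert 4 (step 4): P = [1, 4] / [5, 9];  Q = [1, 3] / [2, 4]
  Insert 3 (step 5): P = [1, 3] / [4, 9] / [5];  Q = [1, 3] / [2, 4] / [5]
  Insert 7 (step 6): P = [1, 3, 7] / [4, 9] / [5];  Q = [1, 3, 6] / [2, 4] / [5]
  Insert 8 (step 7): P = [1, 3, 7, 8] / [4, 9] / [5];  Q = [1, 3, 6, 7] / [2, 4] / [5]
  Insert 2 (step 8): P = [1, 2, 7, 8] / [3, 9] / [4] / [5];  Q = [1, 3, 6, 7] / [2, 4] / [5] / [8]
  Insert 6 (step 9): P = [1, 2, 6, 8] / [3, 7] / [4, 9] / [5];  Q = [1, 3, 6, 7] / [2, 4] / [5, 9] / [8]
Final shape: (4, 2, 2, 1).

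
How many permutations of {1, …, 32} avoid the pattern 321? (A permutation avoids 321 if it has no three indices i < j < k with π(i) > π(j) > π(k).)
C_32 = 55534064877048198

These 321-avoiding permutations are counted by the Catalan number C_n = (1/(n + 1)) · C(2n, n). For n = 32: C_32 = (1/33) · C(64, 32) = 1832624140942590534/33 = 55534064877048198.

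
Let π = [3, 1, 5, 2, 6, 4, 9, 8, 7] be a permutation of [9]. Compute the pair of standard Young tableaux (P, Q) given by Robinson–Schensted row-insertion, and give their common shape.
P = [1, 2, 4, 7] / [3, 5, 6, 8] / [9];  Q = [1, 3, 5, 7] / [2, 4, 6, 8] / [9];  common shape = (4, 4, 1)

Row-insert the values π_1, π_2, … into P one at a time, bumping the leftmost entry strictly greater than the inserted value down to the next row. The recording tableau Q records, in position (i, j), the step at which that cell was added to P.
  Insert 3 (step 1): P = [3];  Q = [1]
  Insert 1 (step 2): P = [1] / [3];  Q = [1] / [2]
  Insert 5 (step 3): P = [1, 5] / [3];  Q = [1, 3] / [2]
  Insert 2 (step 4): P = [1, 2] / [3, 5];  Q = [1, 3] / [2, 4]
  Insert 6 (step 5): P = [1, 2, 6] / [3, 5];  Q = [1, 3, 5] / [2, 4]
  Insert 4 (step 6): P = [1, 2, 4] / [3, 5, 6];  Q = [1, 3, 5] / [2, 4, 6]
  Insert 9 (step 7): P = [1, 2, 4, 9] / [3, 5, 6];  Q = [1, 3, 5, 7] / [2, 4, 6]
  Insert 8 (step 8): P = [1, 2, 4, 8] / [3, 5, 6, 9];  Q = [1, 3, 5, 7] / [2, 4, 6, 8]
  Insert 7 (step 9): P = [1, 2, 4, 7] / [3, 5, 6, 8] / [9];  Q = [1, 3, 5, 7] / [2, 4, 6, 8] / [9]
Final shape: (4, 4, 1).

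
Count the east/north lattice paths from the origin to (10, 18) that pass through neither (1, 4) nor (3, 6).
Number of paths = 6316208

Inclusion–exclusion. Total paths: C(28, 10) = 13123110. Through P₁: C(5, 1)·C(23, 9) = 4085950. Through P₂: C(9, 3)·C(19, 7) = 4232592. Since P₁ is strictly southwest of P₂, a monotone path through both must visit P₁ then P₂; paths through both = C(5, 1)·C(4, 2)·C(19, 7) = 1511640. Avoid both = 13123110 − 4085950 − 4232592 + 1511640 = 6316208.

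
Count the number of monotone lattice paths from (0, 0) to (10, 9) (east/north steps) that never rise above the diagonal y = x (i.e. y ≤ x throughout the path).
Number of paths = 16796

By the reflection principle (André's argument), the number of monotone paths to (10, 9) with n ≤ m that never go above y = x is C(19, 10) − C(19, 11) = 92378 − 75582 = 16796.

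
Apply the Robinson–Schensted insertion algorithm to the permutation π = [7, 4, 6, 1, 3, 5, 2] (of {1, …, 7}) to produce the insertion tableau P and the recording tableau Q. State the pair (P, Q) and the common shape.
P = [1, 2, 5] / [3, 6] / [4] / [7];  Q = [1, 3, 6] / [2, 5] / [4] / [7];  common shape = (3, 2, 1, 1)

Row-insert the values π_1, π_2, … into P one at a time, bumping the leftmost entry strictly greater than the inserted value down to the next row. The recording tableau Q records, in position (i, j), the step at which that cell was added to P.
  Insert 7 (step 1): P = [7];  Q = [1]
  Insert 4 (step 2): P = [4] / [7];  Q = [1] / [2]
  Insert 6 (step 3): P = [4, 6] / [7];  Q = [1, 3] / [2]
  Insert 1 (step 4): P = [1, 6] / [4] / [7];  Q = [1, 3] / [2] / [4]
  Insert 3 (step 5): P = [1, 3] / [4, 6] / [7];  Q = [1, 3] / [2, 5] / [4]
  Insert 5 (step 6): P = [1, 3, 5] / [4, 6] / [7];  Q = [1, 3, 6] / [2, 5] / [4]
  Insert 2 (step 7): P = [1, 2, 5] / [3, 6] / [4] / [7];  Q = [1, 3, 6] / [2, 5] / [4] / [7]
Final shape: (3, 2, 1, 1).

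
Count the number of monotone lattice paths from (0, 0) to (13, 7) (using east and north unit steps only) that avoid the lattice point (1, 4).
Number of paths = 75245

Total paths from (0, 0) to (13, 7): C(20, 13) = 77520. Paths through (1, 4): (paths (0, 0) → (1, 4)) × (paths (1, 4) → (13, 7)) = C(5, 1) · C(15, 12) = 5 · 455 = 2275. Avoidance count = 77520 − 2275 = 75245.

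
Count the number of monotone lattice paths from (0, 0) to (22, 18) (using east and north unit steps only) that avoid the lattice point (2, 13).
Number of paths = 113374683150

Total paths from (0, 0) to (22, 18): C(40, 22) = 113380261800. Paths through (2, 13): (paths (0, 0) → (2, 13)) × (paths (2, 13) → (22, 18)) = C(15, 2) · C(25, 20) = 105 · 53130 = 5578650. Avoidance count = 113380261800 − 5578650 = 113374683150.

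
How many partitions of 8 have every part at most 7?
p(8, parts ≤ 7) = 21

Partitions of 8 with all parts ≤ 7: 7+1, 6+2, 6+1+1, 5+3, 5+2+1, 5+1+1+1, 4+4, 4+3+1, 4+2+2, 4+2+1+1, 4+1+1+1+1, 3+3+2, 3+3+1+1, 3+2+2+1, 3+2+1+1+1, 3+1+1+1+1+1, 2+2+2+2, 2+2+2+1+1, 2+2+1+1+1+1, 2+1+1+1+1+1+1, 1+1+1+1+1+1+1+1. Count = 21.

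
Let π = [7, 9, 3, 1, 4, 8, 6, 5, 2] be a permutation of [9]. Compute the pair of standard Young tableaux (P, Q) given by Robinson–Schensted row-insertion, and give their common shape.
P = [1, 2, 5] / [3, 4] / [6, 8] / [7] / [9];  Q = [1, 2, 6] / [3, 5] / [4, 7] / [8] / [9];  common shape = (3, 2, 2, 1, 1)

Row-insert the values π_1, π_2, … into P one at a time, bumping the leftmost entry strictly greater than the inserted value down to the next row. The recording tableau Q records, in position (i, j), the step at which that cell was added to P.
  Insert 7 (step 1): P = [7];  Q = [1]
  Insert 9 (step 2): P = [7, 9];  Q = [1, 2]
  Insert 3 (step 3): P = [3, 9] / [7];  Q = [1, 2] / [3]
  Insert 1 (step 4): P = [1, 9] / [3] / [7];  Q = [1, 2] / [3] / [4]
  Insert 4 (step 5): P = [1, 4] / [3, 9] / [7];  Q = [1, 2] / [3, 5] / [4]
  Insert 8 (step 6): P = [1, 4, 8] / [3, 9] / [7];  Q = [1, 2, 6] / [3, 5] / [4]
  Insert 6 (step 7): P = [1, 4, 6] / [3, 8] / [7, 9];  Q = [1, 2, 6] / [3, 5] / [4, 7]
  Insert 5 (step 8): P = [1, 4, 5] / [3, 6] / [7, 8] / [9];  Q = [1, 2, 6] / [3, 5] / [4, 7] / [8]
  Insert 2 (step 9): P = [1, 2, 5] / [3, 4] / [6, 8] / [7] / [9];  Q = [1, 2, 6] / [3, 5] / [4, 7] / [8] / [9]
Final shape: (3, 2, 2, 1, 1).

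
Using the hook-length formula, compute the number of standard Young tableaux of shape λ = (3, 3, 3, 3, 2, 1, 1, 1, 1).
# SYT of shape (3, 3, 3, 3, 2, 1, 1, 1, 1) = 649740

Hook-length formula: f^λ = n! / Π hook(c), product over all cells c of the Young diagram. For λ = (3, 3, 3, 3, 2, 1, 1, 1, 1), n = 18 boxes. Hook lengths by row (left-to-right, top-to-bottom): [11, 6, 4]; [10, 5, 3]; [9, 4, 2]; [8, 3, 1]; [6, 1]; [4]; [3]; [2]; [1]. Product of hooks = 9853747200. So f^λ = 18! / 9853747200 = 6402373705728000 / 9853747200 = 649740.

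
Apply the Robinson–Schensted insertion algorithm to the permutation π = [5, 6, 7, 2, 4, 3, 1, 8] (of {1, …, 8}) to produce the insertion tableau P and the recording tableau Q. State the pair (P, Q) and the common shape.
P = [1, 3, 7, 8] / [2, 6] / [4] / [5];  Q = [1, 2, 3, 8] / [4, 5] / [6] / [7];  common shape = (4, 2, 1, 1)

Row-insert the values π_1, π_2, … into P one at a time, bumping the leftmost entry strictly greater than the inserted value down to the next row. The recording tableau Q records, in position (i, j), the step at which that cell was added to P.
  Insert 5 (step 1): P = [5];  Q = [1]
  Insert 6 (step 2): P = [5, 6];  Q = [1, 2]
  Insert 7 (step 3): P = [5, 6, 7];  Q = [1, 2, 3]
  Insert 2 (step 4): P = [2, 6, 7] / [5];  Q = [1, 2, 3] / [4]
  Insert 4 (step 5): P = [2, 4, 7] / [5, 6];  Q = [1, 2, 3] / [4, 5]
  Insert 3 (step 6): P = [2, 3, 7] / [4, 6] / [5];  Q = [1, 2, 3] / [4, 5] / [6]
  Insert 1 (step 7): P = [1, 3, 7] / [2, 6] / [4] / [5];  Q = [1, 2, 3] / [4, 5] / [6] / [7]
  Insert 8 (step 8): P = [1, 3, 7, 8] / [2, 6] / [4] / [5];  Q = [1, 2, 3, 8] / [4, 5] / [6] / [7]
Final shape: (4, 2, 1, 1).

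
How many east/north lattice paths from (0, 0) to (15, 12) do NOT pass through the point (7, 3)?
Number of paths = 14466660

Total paths from (0, 0) to (15, 12): C(27, 15) = 17383860. Paths through (7, 3): (paths (0, 0) → (7, 3)) × (paths (7, 3) → (15, 12)) = C(10, 7) · C(17, 8) = 120 · 24310 = 2917200. Avoidance count = 17383860 − 2917200 = 14466660.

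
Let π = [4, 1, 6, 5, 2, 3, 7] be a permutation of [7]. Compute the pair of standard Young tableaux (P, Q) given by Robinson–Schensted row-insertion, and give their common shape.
P = [1, 2, 3, 7] / [4, 5] / [6];  Q = [1, 3, 6, 7] / [2, 4] / [5];  common shape = (4, 2, 1)

Row-insert the values π_1, π_2, … into P one at a time, bumping the leftmost entry strictly greater than the inserted value down to the next row. The recording tableau Q records, in position (i, j), the step at which that cell was added to P.
  Insert 4 (step 1): P = [4];  Q = [1]
  Insert 1 (step 2): P = [1] / [4];  Q = [1] / [2]
  Insert 6 (step 3): P = [1, 6] / [4];  Q = [1, 3] / [2]
  Insert 5 (step 4): P = [1, 5] / [4, 6];  Q = [1, 3] / [2, 4]
  Insert 2 (step 5): P = [1, 2] / [4, 5] / [6];  Q = [1, 3] / [2, 4] / [5]
  Insert 3 (step 6): P = [1, 2, 3] / [4, 5] / [6];  Q = [1, 3, 6] / [2, 4] / [5]
  Insert 7 (step 7): P = [1, 2, 3, 7] / [4, 5] / [6];  Q = [1, 3, 6, 7] / [2, 4] / [5]
Final shape: (4, 2, 1).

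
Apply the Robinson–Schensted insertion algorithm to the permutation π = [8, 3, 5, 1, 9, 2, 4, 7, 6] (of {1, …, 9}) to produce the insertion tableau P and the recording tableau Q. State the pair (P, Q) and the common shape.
P = [1, 2, 4, 6] / [3, 5, 7] / [8, 9];  Q = [1, 3, 5, 8] / [2, 6, 7] / [4, 9];  common shape = (4, 3, 2)

Row-insert the values π_1, π_2, … into P one at a time, bumping the leftmost entry strictly greater than the inserted value down to the next row. The recording tableau Q records, in position (i, j), the step at which that cell was added to P.
  Insert 8 (step 1): P = [8];  Q = [1]
  Insert 3 (step 2): P = [3] / [8];  Q = [1] / [2]
  Insert 5 (step 3): P = [3, 5] / [8];  Q = [1, 3] / [2]
  Insert 1 (step 4): P = [1, 5] / [3] / [8];  Q = [1, 3] / [2] / [4]
  Insert 9 (step 5): P = [1, 5, 9] / [3] / [8];  Q = [1, 3, 5] / [2] / [4]
  Insert 2 (step 6): P = [1, 2, 9] / [3, 5] / [8];  Q = [1, 3, 5] / [2, 6] / [4]
  Insert 4 (step 7): P = [1, 2, 4] / [3, 5, 9] / [8];  Q = [1, 3, 5] / [2, 6, 7] / [4]
  Insert 7 (step 8): P = [1, 2, 4, 7] / [3, 5, 9] / [8];  Q = [1, 3, 5, 8] / [2, 6, 7] / [4]
  Insert 6 (step 9): P = [1, 2, 4, 6] / [3, 5, 7] / [8, 9];  Q = [1, 3, 5, 8] / [2, 6, 7] / [4, 9]
Final shape: (4, 3, 2).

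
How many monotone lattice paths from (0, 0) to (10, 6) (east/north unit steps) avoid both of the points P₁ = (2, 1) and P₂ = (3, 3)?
Number of paths = 2827

Inclusion–exclusion. Total paths: C(16, 10) = 8008. Through P₁: C(3, 2)·C(13, 8) = 3861. Through P₂: C(6, 3)·C(10, 7) = 2400. Since P₁ is strictly southwest of P₂, a monotone path through both must visit P₁ then P₂; paths through both = C(3, 2)·C(3, 1)·C(10, 7) = 1080. Avoid both = 8008 − 3861 − 2400 + 1080 = 2827.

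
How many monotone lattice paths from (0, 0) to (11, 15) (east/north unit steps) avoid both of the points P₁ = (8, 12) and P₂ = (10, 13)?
Number of paths = 2908292

Inclusion–exclusion. Total paths: C(26, 11) = 7726160. Through P₁: C(20, 8)·C(6, 3) = 2519400. Through P₂: C(23, 10)·C(3, 1) = 3432198. Since P₁ is strictly southwest of P₂, a monotone path through both must visit P₁ then P₂; paths through both = C(20, 8)·C(3, 2)·C(3, 1) = 1133730. Avoid both = 7726160 − 2519400 − 3432198 + 1133730 = 2908292.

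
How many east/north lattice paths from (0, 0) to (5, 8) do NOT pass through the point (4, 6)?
Number of paths = 657

Total paths from (0, 0) to (5, 8): C(13, 5) = 1287. Paths through (4, 6): (paths (0, 0) → (4, 6)) × (paths (4, 6) → (5, 8)) = C(10, 4) · C(3, 1) = 210 · 3 = 630. Avoidance count = 1287 − 630 = 657.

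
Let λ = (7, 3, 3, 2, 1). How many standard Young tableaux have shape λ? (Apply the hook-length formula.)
# SYT of shape (7, 3, 3, 2, 1) = 582400

Hook-length formula: f^λ = n! / Π hook(c), product over all cells c of the Young diagram. For λ = (7, 3, 3, 2, 1), n = 16 boxes. Hook lengths by row (left-to-right, top-to-bottom): [11, 9, 7, 4, 3, 2, 1]; [6, 4, 2]; [5, 3, 1]; [3, 1]; [1]. Product of hooks = 35925120. So f^λ = 16! / 35925120 = 20922789888000 / 35925120 = 582400.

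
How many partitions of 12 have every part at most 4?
p(12, parts ≤ 4) = 34

Partitions of 12 with all parts ≤ 4: 4+4+4, 4+4+3+1, 4+4+2+2, 4+4+2+1+1, 4+4+1+1+1+1, 4+3+3+2, 4+3+3+1+1, 4+3+2+2+1, 4+3+2+1+1+1, 4+3+1+1+1+1+1, 4+2+2+2+2, 4+2+2+2+1+1, 4+2+2+1+1+1+1, 4+2+1+1+1+1+1+1, 4+1+1+1+1+1+1+1+1, 3+3+3+3, 3+3+3+2+1, 3+3+3+1+1+1, 3+3+2+2+2, 3+3+2+2+1+1, 3+3+2+1+1+1+1, 3+3+1+1+1+1+1+1, 3+2+2+2+2+1, 3+2+2+2+1+1+1, 3+2+2+1+1+1+1+1, 3+2+1+1+1+1+1+1+1, 3+1+1+1+1+1+1+1+1+1, 2+2+2+2+2+2, 2+2+2+2+2+1+1, 2+2+2+2+1+1+1+1, … (34 total). Count = 34.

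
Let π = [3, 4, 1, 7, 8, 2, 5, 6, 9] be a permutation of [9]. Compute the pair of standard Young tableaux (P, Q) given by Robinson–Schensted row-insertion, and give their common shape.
P = [1, 2, 5, 6, 9] / [3, 4, 7, 8];  Q = [1, 2, 4, 5, 9] / [3, 6, 7, 8];  common shape = (5, 4)

Row-insert the values π_1, π_2, … into P one at a time, bumping the leftmost entry strictly greater than the inserted value down to the next row. The recording tableau Q records, in position (i, j), the step at which that cell was added to P.
  Insert 3 (step 1): P = [3];  Q = [1]
  Insert 4 (step 2): P = [3, 4];  Q = [1, 2]
  Insert 1 (step 3): P = [1, 4] / [3];  Q = [1, 2] / [3]
  Insert 7 (step 4): P = [1, 4, 7] / [3];  Q = [1, 2, 4] / [3]
  Insert 8 (step 5): P = [1, 4, 7, 8] / [3];  Q = [1, 2, 4, 5] / [3]
  Insert 2 (step 6): P = [1, 2, 7, 8] / [3, 4];  Q = [1, 2, 4, 5] / [3, 6]
  Insert 5 (step 7): P = [1, 2, 5, 8] / [3, 4, 7];  Q = [1, 2, 4, 5] / [3, 6, 7]
  Insert 6 (step 8): P = [1, 2, 5, 6] / [3, 4, 7, 8];  Q = [1, 2, 4, 5] / [3, 6, 7, 8]
  Insert 9 (step 9): P = [1, 2, 5, 6, 9] / [3, 4, 7, 8];  Q = [1, 2, 4, 5, 9] / [3, 6, 7, 8]
Final shape: (5, 4).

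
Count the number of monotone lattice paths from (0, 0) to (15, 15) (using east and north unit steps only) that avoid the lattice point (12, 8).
Number of paths = 140001120

Total paths from (0, 0) to (15, 15): C(30, 15) = 155117520. Paths through (12, 8): (paths (0, 0) → (12, 8)) × (paths (12, 8) → (15, 15)) = C(20, 12) · C(10, 3) = 125970 · 120 = 15116400. Avoidance count = 155117520 − 15116400 = 140001120.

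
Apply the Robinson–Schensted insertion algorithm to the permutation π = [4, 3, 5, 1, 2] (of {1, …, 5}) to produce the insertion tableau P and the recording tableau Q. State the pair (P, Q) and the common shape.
P = [1, 2] / [3, 5] / [4];  Q = [1, 3] / [2, 5] / [4];  common shape = (2, 2, 1)

Row-insert the values π_1, π_2, … into P one at a time, bumping the leftmost entry strictly greater than the inserted value down to the next row. The recording tableau Q records, in position (i, j), the step at which that cell was added to P.
  Insert 4 (step 1): P = [4];  Q = [1]
  Insert 3 (step 2): P = [3] / [4];  Q = [1] / [2]
  Insert 5 (step 3): P = [3, 5] / [4];  Q = [1, 3] / [2]
  Insert 1 (step 4): P = [1, 5] / [3] / [4];  Q = [1, 3] / [2] / [4]
  Insert 2 (step 5): P = [1, 2] / [3, 5] / [4];  Q = [1, 3] / [2, 5] / [4]
Final shape: (2, 2, 1).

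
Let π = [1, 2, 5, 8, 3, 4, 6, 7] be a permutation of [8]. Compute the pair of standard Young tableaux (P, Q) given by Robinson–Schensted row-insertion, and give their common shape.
P = [1, 2, 3, 4, 6, 7] / [5, 8];  Q = [1, 2, 3, 4, 7, 8] / [5, 6];  common shape = (6, 2)

Row-insert the values π_1, π_2, … into P one at a time, bumping the leftmost entry strictly greater than the inserted value down to the next row. The recording tableau Q records, in position (i, j), the step at which that cell was added to P.
  Insert 1 (step 1): P = [1];  Q = [1]
  Insert 2 (step 2): P = [1, 2];  Q = [1, 2]
  Insert 5 (step 3): P = [1, 2, 5];  Q = [1, 2, 3]
  Insert 8 (step 4): P = [1, 2, 5, 8];  Q = [1, 2, 3, 4]
  Insert 3 (step 5): P = [1, 2, 3, 8] / [5];  Q = [1, 2, 3, 4] / [5]
  Insert 4 (step 6): P = [1, 2, 3, 4] / [5, 8];  Q = [1, 2, 3, 4] / [5, 6]
  Insert 6 (step 7): P = [1, 2, 3, 4, 6] / [5, 8];  Q = [1, 2, 3, 4, 7] / [5, 6]
  Insert 7 (step 8): P = [1, 2, 3, 4, 6, 7] / [5, 8];  Q = [1, 2, 3, 4, 7, 8] / [5, 6]
Final shape: (6, 2).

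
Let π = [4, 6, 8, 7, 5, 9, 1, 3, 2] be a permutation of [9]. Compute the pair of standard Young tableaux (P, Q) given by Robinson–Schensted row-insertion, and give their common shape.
P = [1, 2, 7, 9] / [3, 5] / [4] / [6] / [8];  Q = [1, 2, 3, 6] / [4, 8] / [5] / [7] / [9];  common shape = (4, 2, 1, 1, 1)

Row-insert the values π_1, π_2, … into P one at a time, bumping the leftmost entry strictly greater than the inserted value down to the next row. The recording tableau Q records, in position (i, j), the step at which that cell was added to P.
  Insert 4 (step 1): P = [4];  Q = [1]
  Insert 6 (step 2): P = [4, 6];  Q = [1, 2]
  Insert 8 (step 3): P = [4, 6, 8];  Q = [1, 2, 3]
  Insert 7 (step 4): P = [4, 6, 7] / [8];  Q = [1, 2, 3] / [4]
  Insert 5 (step 5): P = [4, 5, 7] / [6] / [8];  Q = [1, 2, 3] / [4] / [5]
  Insert 9 (step 6): P = [4, 5, 7, 9] / [6] / [8];  Q = [1, 2, 3, 6] / [4] / [5]
  Insert 1 (step 7): P = [1, 5, 7, 9] / [4] / [6] / [8];  Q = [1, 2, 3, 6] / [4] / [5] / [7]
  Insert 3 (step 8): P = [1, 3, 7, 9] / [4, 5] / [6] / [8];  Q = [1, 2, 3, 6] / [4, 8] / [5] / [7]
  Insert 2 (step 9): P = [1, 2, 7, 9] / [3, 5] / [4] / [6] / [8];  Q = [1, 2, 3, 6] / [4, 8] / [5] / [7] / [9]
Final shape: (4, 2, 1, 1, 1).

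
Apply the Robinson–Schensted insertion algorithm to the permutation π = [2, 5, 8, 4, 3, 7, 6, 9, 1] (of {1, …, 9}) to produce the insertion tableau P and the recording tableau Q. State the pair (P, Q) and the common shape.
P = [1, 3, 6, 9] / [2, 7] / [4, 8] / [5];  Q = [1, 2, 3, 8] / [4, 6] / [5, 7] / [9];  common shape = (4, 2, 2, 1)

Row-insert the values π_1, π_2, … into P one at a time, bumping the leftmost entry strictly greater than the inserted value down to the next row. The recording tableau Q records, in position (i, j), the step at which that cell was added to P.
  Insert 2 (step 1): P = [2];  Q = [1]
  Insert 5 (step 2): P = [2, 5];  Q = [1, 2]
  Insert 8 (step 3): P = [2, 5, 8];  Q = [1, 2, 3]
  Insert 4 (step 4): P = [2, 4, 8] / [5];  Q = [1, 2, 3] / [4]
  Insert 3 (step 5): P = [2, 3, 8] / [4] / [5];  Q = [1, 2, 3] / [4] / [5]
  Insert 7 (step 6): P = [2, 3, 7] / [4, 8] / [5];  Q = [1, 2, 3] / [4, 6] / [5]
  Insert 6 (step 7): P = [2, 3, 6] / [4, 7] / [5, 8];  Q = [1, 2, 3] / [4, 6] / [5, 7]
  Insert 9 (step 8): P = [2, 3, 6, 9] / [4, 7] / [5, 8];  Q = [1, 2, 3, 8] / [4, 6] / [5, 7]
  Insert 1 (step 9): P = [1, 3, 6, 9] / [2, 7] / [4, 8] / [5];  Q = [1, 2, 3, 8] / [4, 6] / [5, 7] / [9]
Final shape: (4, 2, 2, 1).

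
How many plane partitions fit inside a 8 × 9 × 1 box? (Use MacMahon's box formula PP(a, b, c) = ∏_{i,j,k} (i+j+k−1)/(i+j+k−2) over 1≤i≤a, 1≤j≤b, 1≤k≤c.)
PP(8, 9, 1) = 24310

Evaluate the triple product over i = 1..8, j = 1..9, k = 1..1. The factors are (2/1) · (3/2) · (4/3) · (5/4) · (6/5) · (7/6) · (8/7) · (9/8) · … (72 factors total). The numerators and denominators telescope so the product is an integer; carrying out the multiplication exactly gives PP(8, 9, 1) = 24310.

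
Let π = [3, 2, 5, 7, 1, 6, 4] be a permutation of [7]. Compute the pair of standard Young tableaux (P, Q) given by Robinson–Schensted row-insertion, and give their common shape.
P = [1, 4, 6] / [2, 5] / [3, 7];  Q = [1, 3, 4] / [2, 6] / [5, 7];  common shape = (3, 2, 2)

Row-insert the values π_1, π_2, … into P one at a time, bumping the leftmost entry strictly greater than the inserted value down to the next row. The recording tableau Q records, in position (i, j), the step at which that cell was added to P.
  Insert 3 (step 1): P = [3];  Q = [1]
  Insert 2 (step 2): P = [2] / [3];  Q = [1] / [2]
  Insert 5 (step 3): P = [2, 5] / [3];  Q = [1, 3] / [2]
  Insert 7 (step 4): P = [2, 5, 7] / [3];  Q = [1, 3, 4] / [2]
  Insert 1 (step 5): P = [1, 5, 7] / [2] / [3];  Q = [1, 3, 4] / [2] / [5]
  Insert 6 (step 6): P = [1, 5, 6] / [2, 7] / [3];  Q = [1, 3, 4] / [2, 6] / [5]
  Insert 4 (step 7): P = [1, 4, 6] / [2, 5] / [3, 7];  Q = [1, 3, 4] / [2, 6] / [5, 7]
Final shape: (3, 2, 2).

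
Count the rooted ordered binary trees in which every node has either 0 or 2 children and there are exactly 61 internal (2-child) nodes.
C_61 = 6182127958584855650487080847216336

These full binary trees are counted by the Catalan number C_n = (1/(n + 1)) · C(2n, n). For n = 61: C_61 = (1/62) · C(122, 61) = 383291933432261050330199012527412832/62 = 6182127958584855650487080847216336.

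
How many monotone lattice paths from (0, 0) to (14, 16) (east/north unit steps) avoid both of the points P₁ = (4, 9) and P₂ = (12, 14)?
Number of paths = 79092385

Inclusion–exclusion. Total paths: C(30, 14) = 145422675. Through P₁: C(13, 4)·C(17, 10) = 13905320. Through P₂: C(26, 12)·C(4, 2) = 57946200. Since P₁ is strictly southwest of P₂, a monotone path through both must visit P₁ then P₂; paths through both = C(13, 4)·C(13, 8)·C(4, 2) = 5521230. Avoid both = 145422675 − 13905320 − 57946200 + 5521230 = 79092385.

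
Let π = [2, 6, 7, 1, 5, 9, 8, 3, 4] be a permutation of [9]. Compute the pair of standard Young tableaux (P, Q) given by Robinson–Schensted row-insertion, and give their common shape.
P = [1, 3, 4, 8] / [2, 5, 7] / [6, 9];  Q = [1, 2, 3, 6] / [4, 5, 7] / [8, 9];  common shape = (4, 3, 2)

Row-insert the values π_1, π_2, … into P one at a time, bumping the leftmost entry strictly greater than the inserted value down to the next row. The recording tableau Q records, in position (i, j), the step at which that cell was added to P.
  Insert 2 (step 1): P = [2];  Q = [1]
  Insert 6 (step 2): P = [2, 6];  Q = [1, 2]
  Insert 7 (step 3): P = [2, 6, 7];  Q = [1, 2, 3]
  Insert 1 (step 4): P = [1, 6, 7] / [2];  Q = [1, 2, 3] / [4]
  Insert 5 (step 5): P = [1, 5, 7] / [2, 6];  Q = [1, 2, 3] / [4, 5]
  Insert 9 (step 6): P = [1, 5, 7, 9] / [2, 6];  Q = [1, 2, 3, 6] / [4, 5]
  Insert 8 (step 7): P = [1, 5, 7, 8] / [2, 6, 9];  Q = [1, 2, 3, 6] / [4, 5, 7]
  Insert 3 (step 8): P = [1, 3, 7, 8] / [2, 5, 9] / [6];  Q = [1, 2, 3, 6] / [4, 5, 7] / [8]
  Insert 4 (step 9): P = [1, 3, 4, 8] / [2, 5, 7] / [6, 9];  Q = [1, 2, 3, 6] / [4, 5, 7] / [8, 9]
Final shape: (4, 3, 2).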